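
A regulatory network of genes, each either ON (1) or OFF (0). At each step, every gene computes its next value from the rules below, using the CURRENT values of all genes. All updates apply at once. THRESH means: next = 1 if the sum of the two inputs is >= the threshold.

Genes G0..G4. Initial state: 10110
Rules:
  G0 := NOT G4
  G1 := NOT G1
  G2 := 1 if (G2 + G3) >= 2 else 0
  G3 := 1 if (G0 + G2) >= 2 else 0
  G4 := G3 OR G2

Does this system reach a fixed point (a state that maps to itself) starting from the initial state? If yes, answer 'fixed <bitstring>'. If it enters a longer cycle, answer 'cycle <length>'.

Answer: cycle 2

Derivation:
Step 0: 10110
Step 1: G0=NOT G4=NOT 0=1 G1=NOT G1=NOT 0=1 G2=(1+1>=2)=1 G3=(1+1>=2)=1 G4=G3|G2=1|1=1 -> 11111
Step 2: G0=NOT G4=NOT 1=0 G1=NOT G1=NOT 1=0 G2=(1+1>=2)=1 G3=(1+1>=2)=1 G4=G3|G2=1|1=1 -> 00111
Step 3: G0=NOT G4=NOT 1=0 G1=NOT G1=NOT 0=1 G2=(1+1>=2)=1 G3=(0+1>=2)=0 G4=G3|G2=1|1=1 -> 01101
Step 4: G0=NOT G4=NOT 1=0 G1=NOT G1=NOT 1=0 G2=(1+0>=2)=0 G3=(0+1>=2)=0 G4=G3|G2=0|1=1 -> 00001
Step 5: G0=NOT G4=NOT 1=0 G1=NOT G1=NOT 0=1 G2=(0+0>=2)=0 G3=(0+0>=2)=0 G4=G3|G2=0|0=0 -> 01000
Step 6: G0=NOT G4=NOT 0=1 G1=NOT G1=NOT 1=0 G2=(0+0>=2)=0 G3=(0+0>=2)=0 G4=G3|G2=0|0=0 -> 10000
Step 7: G0=NOT G4=NOT 0=1 G1=NOT G1=NOT 0=1 G2=(0+0>=2)=0 G3=(1+0>=2)=0 G4=G3|G2=0|0=0 -> 11000
Step 8: G0=NOT G4=NOT 0=1 G1=NOT G1=NOT 1=0 G2=(0+0>=2)=0 G3=(1+0>=2)=0 G4=G3|G2=0|0=0 -> 10000
Cycle of length 2 starting at step 6 -> no fixed point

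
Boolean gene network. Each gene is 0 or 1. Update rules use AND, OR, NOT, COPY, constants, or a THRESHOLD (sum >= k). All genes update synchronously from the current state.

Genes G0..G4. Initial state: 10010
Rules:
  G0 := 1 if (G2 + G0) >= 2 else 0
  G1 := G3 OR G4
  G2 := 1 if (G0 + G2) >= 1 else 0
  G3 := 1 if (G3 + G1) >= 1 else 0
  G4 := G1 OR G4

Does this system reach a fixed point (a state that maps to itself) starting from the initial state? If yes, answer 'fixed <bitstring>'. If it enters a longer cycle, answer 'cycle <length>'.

Answer: fixed 01111

Derivation:
Step 0: 10010
Step 1: G0=(0+1>=2)=0 G1=G3|G4=1|0=1 G2=(1+0>=1)=1 G3=(1+0>=1)=1 G4=G1|G4=0|0=0 -> 01110
Step 2: G0=(1+0>=2)=0 G1=G3|G4=1|0=1 G2=(0+1>=1)=1 G3=(1+1>=1)=1 G4=G1|G4=1|0=1 -> 01111
Step 3: G0=(1+0>=2)=0 G1=G3|G4=1|1=1 G2=(0+1>=1)=1 G3=(1+1>=1)=1 G4=G1|G4=1|1=1 -> 01111
Fixed point reached at step 2: 01111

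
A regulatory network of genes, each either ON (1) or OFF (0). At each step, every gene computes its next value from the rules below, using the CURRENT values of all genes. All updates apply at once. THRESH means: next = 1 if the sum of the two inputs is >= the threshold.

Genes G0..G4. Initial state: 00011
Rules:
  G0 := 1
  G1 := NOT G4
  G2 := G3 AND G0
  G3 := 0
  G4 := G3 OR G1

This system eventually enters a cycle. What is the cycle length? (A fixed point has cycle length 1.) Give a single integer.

Answer: 4

Derivation:
Step 0: 00011
Step 1: G0=1(const) G1=NOT G4=NOT 1=0 G2=G3&G0=1&0=0 G3=0(const) G4=G3|G1=1|0=1 -> 10001
Step 2: G0=1(const) G1=NOT G4=NOT 1=0 G2=G3&G0=0&1=0 G3=0(const) G4=G3|G1=0|0=0 -> 10000
Step 3: G0=1(const) G1=NOT G4=NOT 0=1 G2=G3&G0=0&1=0 G3=0(const) G4=G3|G1=0|0=0 -> 11000
Step 4: G0=1(const) G1=NOT G4=NOT 0=1 G2=G3&G0=0&1=0 G3=0(const) G4=G3|G1=0|1=1 -> 11001
Step 5: G0=1(const) G1=NOT G4=NOT 1=0 G2=G3&G0=0&1=0 G3=0(const) G4=G3|G1=0|1=1 -> 10001
State from step 5 equals state from step 1 -> cycle length 4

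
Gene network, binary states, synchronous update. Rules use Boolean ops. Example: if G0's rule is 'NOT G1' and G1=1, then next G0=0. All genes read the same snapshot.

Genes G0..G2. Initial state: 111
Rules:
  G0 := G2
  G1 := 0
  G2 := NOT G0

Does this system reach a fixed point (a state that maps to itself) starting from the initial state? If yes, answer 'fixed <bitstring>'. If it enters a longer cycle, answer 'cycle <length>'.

Step 0: 111
Step 1: G0=G2=1 G1=0(const) G2=NOT G0=NOT 1=0 -> 100
Step 2: G0=G2=0 G1=0(const) G2=NOT G0=NOT 1=0 -> 000
Step 3: G0=G2=0 G1=0(const) G2=NOT G0=NOT 0=1 -> 001
Step 4: G0=G2=1 G1=0(const) G2=NOT G0=NOT 0=1 -> 101
Step 5: G0=G2=1 G1=0(const) G2=NOT G0=NOT 1=0 -> 100
Cycle of length 4 starting at step 1 -> no fixed point

Answer: cycle 4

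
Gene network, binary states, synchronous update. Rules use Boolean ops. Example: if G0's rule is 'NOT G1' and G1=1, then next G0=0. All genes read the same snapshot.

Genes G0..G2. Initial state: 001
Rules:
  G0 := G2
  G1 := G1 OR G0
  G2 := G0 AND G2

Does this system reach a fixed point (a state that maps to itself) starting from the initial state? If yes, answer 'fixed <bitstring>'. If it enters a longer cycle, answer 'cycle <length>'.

Step 0: 001
Step 1: G0=G2=1 G1=G1|G0=0|0=0 G2=G0&G2=0&1=0 -> 100
Step 2: G0=G2=0 G1=G1|G0=0|1=1 G2=G0&G2=1&0=0 -> 010
Step 3: G0=G2=0 G1=G1|G0=1|0=1 G2=G0&G2=0&0=0 -> 010
Fixed point reached at step 2: 010

Answer: fixed 010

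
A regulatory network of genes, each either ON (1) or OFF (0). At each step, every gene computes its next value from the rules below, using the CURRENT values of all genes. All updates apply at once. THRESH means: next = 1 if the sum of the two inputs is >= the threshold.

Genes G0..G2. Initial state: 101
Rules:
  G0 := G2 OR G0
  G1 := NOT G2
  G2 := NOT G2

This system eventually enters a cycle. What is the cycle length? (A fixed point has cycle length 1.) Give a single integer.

Step 0: 101
Step 1: G0=G2|G0=1|1=1 G1=NOT G2=NOT 1=0 G2=NOT G2=NOT 1=0 -> 100
Step 2: G0=G2|G0=0|1=1 G1=NOT G2=NOT 0=1 G2=NOT G2=NOT 0=1 -> 111
Step 3: G0=G2|G0=1|1=1 G1=NOT G2=NOT 1=0 G2=NOT G2=NOT 1=0 -> 100
State from step 3 equals state from step 1 -> cycle length 2

Answer: 2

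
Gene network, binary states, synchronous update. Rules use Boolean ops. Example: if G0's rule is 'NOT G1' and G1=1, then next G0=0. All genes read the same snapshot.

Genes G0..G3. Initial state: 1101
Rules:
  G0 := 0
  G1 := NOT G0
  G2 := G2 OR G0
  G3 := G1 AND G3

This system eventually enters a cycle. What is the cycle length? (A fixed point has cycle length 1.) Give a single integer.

Step 0: 1101
Step 1: G0=0(const) G1=NOT G0=NOT 1=0 G2=G2|G0=0|1=1 G3=G1&G3=1&1=1 -> 0011
Step 2: G0=0(const) G1=NOT G0=NOT 0=1 G2=G2|G0=1|0=1 G3=G1&G3=0&1=0 -> 0110
Step 3: G0=0(const) G1=NOT G0=NOT 0=1 G2=G2|G0=1|0=1 G3=G1&G3=1&0=0 -> 0110
State from step 3 equals state from step 2 -> cycle length 1

Answer: 1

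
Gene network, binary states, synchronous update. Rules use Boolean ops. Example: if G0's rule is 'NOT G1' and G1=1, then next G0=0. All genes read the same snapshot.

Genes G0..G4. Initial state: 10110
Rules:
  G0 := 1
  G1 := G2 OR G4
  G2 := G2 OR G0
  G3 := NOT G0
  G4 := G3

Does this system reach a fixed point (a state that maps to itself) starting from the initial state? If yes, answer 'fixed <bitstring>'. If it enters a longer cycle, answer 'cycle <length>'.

Answer: fixed 11100

Derivation:
Step 0: 10110
Step 1: G0=1(const) G1=G2|G4=1|0=1 G2=G2|G0=1|1=1 G3=NOT G0=NOT 1=0 G4=G3=1 -> 11101
Step 2: G0=1(const) G1=G2|G4=1|1=1 G2=G2|G0=1|1=1 G3=NOT G0=NOT 1=0 G4=G3=0 -> 11100
Step 3: G0=1(const) G1=G2|G4=1|0=1 G2=G2|G0=1|1=1 G3=NOT G0=NOT 1=0 G4=G3=0 -> 11100
Fixed point reached at step 2: 11100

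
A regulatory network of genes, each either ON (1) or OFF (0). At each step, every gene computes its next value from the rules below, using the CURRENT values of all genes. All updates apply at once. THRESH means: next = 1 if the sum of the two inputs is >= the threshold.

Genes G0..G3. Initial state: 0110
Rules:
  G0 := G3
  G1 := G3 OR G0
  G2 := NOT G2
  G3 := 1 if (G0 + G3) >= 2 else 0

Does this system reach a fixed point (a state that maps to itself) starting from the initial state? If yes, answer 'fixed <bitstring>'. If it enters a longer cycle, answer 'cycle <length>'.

Answer: cycle 2

Derivation:
Step 0: 0110
Step 1: G0=G3=0 G1=G3|G0=0|0=0 G2=NOT G2=NOT 1=0 G3=(0+0>=2)=0 -> 0000
Step 2: G0=G3=0 G1=G3|G0=0|0=0 G2=NOT G2=NOT 0=1 G3=(0+0>=2)=0 -> 0010
Step 3: G0=G3=0 G1=G3|G0=0|0=0 G2=NOT G2=NOT 1=0 G3=(0+0>=2)=0 -> 0000
Cycle of length 2 starting at step 1 -> no fixed point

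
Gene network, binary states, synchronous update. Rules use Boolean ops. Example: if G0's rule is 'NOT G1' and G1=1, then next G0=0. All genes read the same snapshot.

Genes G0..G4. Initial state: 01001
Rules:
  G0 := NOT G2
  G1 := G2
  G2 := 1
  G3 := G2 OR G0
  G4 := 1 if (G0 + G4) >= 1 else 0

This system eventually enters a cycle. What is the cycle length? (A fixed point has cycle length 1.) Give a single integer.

Step 0: 01001
Step 1: G0=NOT G2=NOT 0=1 G1=G2=0 G2=1(const) G3=G2|G0=0|0=0 G4=(0+1>=1)=1 -> 10101
Step 2: G0=NOT G2=NOT 1=0 G1=G2=1 G2=1(const) G3=G2|G0=1|1=1 G4=(1+1>=1)=1 -> 01111
Step 3: G0=NOT G2=NOT 1=0 G1=G2=1 G2=1(const) G3=G2|G0=1|0=1 G4=(0+1>=1)=1 -> 01111
State from step 3 equals state from step 2 -> cycle length 1

Answer: 1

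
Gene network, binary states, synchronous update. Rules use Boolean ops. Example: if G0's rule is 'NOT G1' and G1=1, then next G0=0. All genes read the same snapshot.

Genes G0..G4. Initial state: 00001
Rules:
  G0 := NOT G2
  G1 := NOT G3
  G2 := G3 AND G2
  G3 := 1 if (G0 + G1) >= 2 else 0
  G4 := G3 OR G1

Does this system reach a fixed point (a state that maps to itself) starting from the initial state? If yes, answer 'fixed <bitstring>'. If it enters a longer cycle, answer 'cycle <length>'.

Step 0: 00001
Step 1: G0=NOT G2=NOT 0=1 G1=NOT G3=NOT 0=1 G2=G3&G2=0&0=0 G3=(0+0>=2)=0 G4=G3|G1=0|0=0 -> 11000
Step 2: G0=NOT G2=NOT 0=1 G1=NOT G3=NOT 0=1 G2=G3&G2=0&0=0 G3=(1+1>=2)=1 G4=G3|G1=0|1=1 -> 11011
Step 3: G0=NOT G2=NOT 0=1 G1=NOT G3=NOT 1=0 G2=G3&G2=1&0=0 G3=(1+1>=2)=1 G4=G3|G1=1|1=1 -> 10011
Step 4: G0=NOT G2=NOT 0=1 G1=NOT G3=NOT 1=0 G2=G3&G2=1&0=0 G3=(1+0>=2)=0 G4=G3|G1=1|0=1 -> 10001
Step 5: G0=NOT G2=NOT 0=1 G1=NOT G3=NOT 0=1 G2=G3&G2=0&0=0 G3=(1+0>=2)=0 G4=G3|G1=0|0=0 -> 11000
Cycle of length 4 starting at step 1 -> no fixed point

Answer: cycle 4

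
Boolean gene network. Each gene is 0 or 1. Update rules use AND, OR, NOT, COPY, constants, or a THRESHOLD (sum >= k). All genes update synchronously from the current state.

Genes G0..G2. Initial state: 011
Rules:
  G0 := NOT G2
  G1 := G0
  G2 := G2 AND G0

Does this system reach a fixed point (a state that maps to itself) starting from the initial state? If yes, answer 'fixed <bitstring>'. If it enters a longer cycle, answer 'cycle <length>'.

Step 0: 011
Step 1: G0=NOT G2=NOT 1=0 G1=G0=0 G2=G2&G0=1&0=0 -> 000
Step 2: G0=NOT G2=NOT 0=1 G1=G0=0 G2=G2&G0=0&0=0 -> 100
Step 3: G0=NOT G2=NOT 0=1 G1=G0=1 G2=G2&G0=0&1=0 -> 110
Step 4: G0=NOT G2=NOT 0=1 G1=G0=1 G2=G2&G0=0&1=0 -> 110
Fixed point reached at step 3: 110

Answer: fixed 110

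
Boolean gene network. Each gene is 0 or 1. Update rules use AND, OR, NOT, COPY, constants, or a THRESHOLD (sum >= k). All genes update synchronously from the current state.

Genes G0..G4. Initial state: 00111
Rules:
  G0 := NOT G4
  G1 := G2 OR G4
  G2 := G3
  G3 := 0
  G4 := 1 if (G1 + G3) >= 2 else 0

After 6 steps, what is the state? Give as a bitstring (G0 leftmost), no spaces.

Step 1: G0=NOT G4=NOT 1=0 G1=G2|G4=1|1=1 G2=G3=1 G3=0(const) G4=(0+1>=2)=0 -> 01100
Step 2: G0=NOT G4=NOT 0=1 G1=G2|G4=1|0=1 G2=G3=0 G3=0(const) G4=(1+0>=2)=0 -> 11000
Step 3: G0=NOT G4=NOT 0=1 G1=G2|G4=0|0=0 G2=G3=0 G3=0(const) G4=(1+0>=2)=0 -> 10000
Step 4: G0=NOT G4=NOT 0=1 G1=G2|G4=0|0=0 G2=G3=0 G3=0(const) G4=(0+0>=2)=0 -> 10000
Step 5: G0=NOT G4=NOT 0=1 G1=G2|G4=0|0=0 G2=G3=0 G3=0(const) G4=(0+0>=2)=0 -> 10000
Step 6: G0=NOT G4=NOT 0=1 G1=G2|G4=0|0=0 G2=G3=0 G3=0(const) G4=(0+0>=2)=0 -> 10000

10000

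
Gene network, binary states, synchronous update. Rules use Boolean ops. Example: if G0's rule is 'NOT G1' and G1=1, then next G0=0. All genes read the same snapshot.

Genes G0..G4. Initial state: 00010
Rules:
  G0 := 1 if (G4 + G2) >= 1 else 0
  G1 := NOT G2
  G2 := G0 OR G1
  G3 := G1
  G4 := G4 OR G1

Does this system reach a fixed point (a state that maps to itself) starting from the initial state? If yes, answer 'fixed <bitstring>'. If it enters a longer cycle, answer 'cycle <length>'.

Answer: fixed 10101

Derivation:
Step 0: 00010
Step 1: G0=(0+0>=1)=0 G1=NOT G2=NOT 0=1 G2=G0|G1=0|0=0 G3=G1=0 G4=G4|G1=0|0=0 -> 01000
Step 2: G0=(0+0>=1)=0 G1=NOT G2=NOT 0=1 G2=G0|G1=0|1=1 G3=G1=1 G4=G4|G1=0|1=1 -> 01111
Step 3: G0=(1+1>=1)=1 G1=NOT G2=NOT 1=0 G2=G0|G1=0|1=1 G3=G1=1 G4=G4|G1=1|1=1 -> 10111
Step 4: G0=(1+1>=1)=1 G1=NOT G2=NOT 1=0 G2=G0|G1=1|0=1 G3=G1=0 G4=G4|G1=1|0=1 -> 10101
Step 5: G0=(1+1>=1)=1 G1=NOT G2=NOT 1=0 G2=G0|G1=1|0=1 G3=G1=0 G4=G4|G1=1|0=1 -> 10101
Fixed point reached at step 4: 10101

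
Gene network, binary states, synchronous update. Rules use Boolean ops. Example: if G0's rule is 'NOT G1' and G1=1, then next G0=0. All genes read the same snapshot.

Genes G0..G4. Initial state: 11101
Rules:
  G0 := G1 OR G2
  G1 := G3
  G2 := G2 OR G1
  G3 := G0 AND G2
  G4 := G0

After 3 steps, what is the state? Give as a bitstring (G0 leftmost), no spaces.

Step 1: G0=G1|G2=1|1=1 G1=G3=0 G2=G2|G1=1|1=1 G3=G0&G2=1&1=1 G4=G0=1 -> 10111
Step 2: G0=G1|G2=0|1=1 G1=G3=1 G2=G2|G1=1|0=1 G3=G0&G2=1&1=1 G4=G0=1 -> 11111
Step 3: G0=G1|G2=1|1=1 G1=G3=1 G2=G2|G1=1|1=1 G3=G0&G2=1&1=1 G4=G0=1 -> 11111

11111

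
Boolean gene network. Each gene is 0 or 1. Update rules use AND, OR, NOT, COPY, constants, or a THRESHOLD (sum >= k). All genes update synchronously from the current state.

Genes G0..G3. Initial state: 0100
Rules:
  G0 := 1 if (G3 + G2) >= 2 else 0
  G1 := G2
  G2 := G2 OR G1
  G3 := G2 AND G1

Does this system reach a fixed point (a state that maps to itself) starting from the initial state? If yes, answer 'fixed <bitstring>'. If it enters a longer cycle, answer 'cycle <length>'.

Answer: fixed 1111

Derivation:
Step 0: 0100
Step 1: G0=(0+0>=2)=0 G1=G2=0 G2=G2|G1=0|1=1 G3=G2&G1=0&1=0 -> 0010
Step 2: G0=(0+1>=2)=0 G1=G2=1 G2=G2|G1=1|0=1 G3=G2&G1=1&0=0 -> 0110
Step 3: G0=(0+1>=2)=0 G1=G2=1 G2=G2|G1=1|1=1 G3=G2&G1=1&1=1 -> 0111
Step 4: G0=(1+1>=2)=1 G1=G2=1 G2=G2|G1=1|1=1 G3=G2&G1=1&1=1 -> 1111
Step 5: G0=(1+1>=2)=1 G1=G2=1 G2=G2|G1=1|1=1 G3=G2&G1=1&1=1 -> 1111
Fixed point reached at step 4: 1111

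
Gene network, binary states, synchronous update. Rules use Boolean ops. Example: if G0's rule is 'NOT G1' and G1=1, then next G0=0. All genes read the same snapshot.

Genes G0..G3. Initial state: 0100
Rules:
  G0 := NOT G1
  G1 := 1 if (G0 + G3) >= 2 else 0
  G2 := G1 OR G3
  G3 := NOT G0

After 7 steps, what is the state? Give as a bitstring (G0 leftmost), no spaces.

Step 1: G0=NOT G1=NOT 1=0 G1=(0+0>=2)=0 G2=G1|G3=1|0=1 G3=NOT G0=NOT 0=1 -> 0011
Step 2: G0=NOT G1=NOT 0=1 G1=(0+1>=2)=0 G2=G1|G3=0|1=1 G3=NOT G0=NOT 0=1 -> 1011
Step 3: G0=NOT G1=NOT 0=1 G1=(1+1>=2)=1 G2=G1|G3=0|1=1 G3=NOT G0=NOT 1=0 -> 1110
Step 4: G0=NOT G1=NOT 1=0 G1=(1+0>=2)=0 G2=G1|G3=1|0=1 G3=NOT G0=NOT 1=0 -> 0010
Step 5: G0=NOT G1=NOT 0=1 G1=(0+0>=2)=0 G2=G1|G3=0|0=0 G3=NOT G0=NOT 0=1 -> 1001
Step 6: G0=NOT G1=NOT 0=1 G1=(1+1>=2)=1 G2=G1|G3=0|1=1 G3=NOT G0=NOT 1=0 -> 1110
Step 7: G0=NOT G1=NOT 1=0 G1=(1+0>=2)=0 G2=G1|G3=1|0=1 G3=NOT G0=NOT 1=0 -> 0010

0010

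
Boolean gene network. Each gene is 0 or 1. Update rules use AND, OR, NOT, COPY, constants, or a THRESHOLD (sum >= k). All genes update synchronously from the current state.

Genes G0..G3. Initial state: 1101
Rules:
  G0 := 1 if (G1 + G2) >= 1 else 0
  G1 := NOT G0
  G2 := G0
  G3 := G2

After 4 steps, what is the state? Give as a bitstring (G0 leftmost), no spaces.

Step 1: G0=(1+0>=1)=1 G1=NOT G0=NOT 1=0 G2=G0=1 G3=G2=0 -> 1010
Step 2: G0=(0+1>=1)=1 G1=NOT G0=NOT 1=0 G2=G0=1 G3=G2=1 -> 1011
Step 3: G0=(0+1>=1)=1 G1=NOT G0=NOT 1=0 G2=G0=1 G3=G2=1 -> 1011
Step 4: G0=(0+1>=1)=1 G1=NOT G0=NOT 1=0 G2=G0=1 G3=G2=1 -> 1011

1011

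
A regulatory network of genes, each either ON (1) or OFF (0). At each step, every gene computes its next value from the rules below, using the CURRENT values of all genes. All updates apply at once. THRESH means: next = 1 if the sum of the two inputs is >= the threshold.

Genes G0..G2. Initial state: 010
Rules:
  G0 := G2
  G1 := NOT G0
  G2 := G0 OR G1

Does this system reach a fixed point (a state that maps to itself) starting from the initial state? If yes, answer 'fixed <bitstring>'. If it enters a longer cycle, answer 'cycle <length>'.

Answer: fixed 101

Derivation:
Step 0: 010
Step 1: G0=G2=0 G1=NOT G0=NOT 0=1 G2=G0|G1=0|1=1 -> 011
Step 2: G0=G2=1 G1=NOT G0=NOT 0=1 G2=G0|G1=0|1=1 -> 111
Step 3: G0=G2=1 G1=NOT G0=NOT 1=0 G2=G0|G1=1|1=1 -> 101
Step 4: G0=G2=1 G1=NOT G0=NOT 1=0 G2=G0|G1=1|0=1 -> 101
Fixed point reached at step 3: 101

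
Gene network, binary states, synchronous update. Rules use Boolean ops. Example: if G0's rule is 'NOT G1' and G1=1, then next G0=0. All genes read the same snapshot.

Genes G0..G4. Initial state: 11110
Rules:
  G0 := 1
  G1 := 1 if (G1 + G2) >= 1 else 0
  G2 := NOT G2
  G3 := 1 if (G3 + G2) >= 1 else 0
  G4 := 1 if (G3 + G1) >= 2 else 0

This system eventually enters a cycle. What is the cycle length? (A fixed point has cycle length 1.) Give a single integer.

Answer: 2

Derivation:
Step 0: 11110
Step 1: G0=1(const) G1=(1+1>=1)=1 G2=NOT G2=NOT 1=0 G3=(1+1>=1)=1 G4=(1+1>=2)=1 -> 11011
Step 2: G0=1(const) G1=(1+0>=1)=1 G2=NOT G2=NOT 0=1 G3=(1+0>=1)=1 G4=(1+1>=2)=1 -> 11111
Step 3: G0=1(const) G1=(1+1>=1)=1 G2=NOT G2=NOT 1=0 G3=(1+1>=1)=1 G4=(1+1>=2)=1 -> 11011
State from step 3 equals state from step 1 -> cycle length 2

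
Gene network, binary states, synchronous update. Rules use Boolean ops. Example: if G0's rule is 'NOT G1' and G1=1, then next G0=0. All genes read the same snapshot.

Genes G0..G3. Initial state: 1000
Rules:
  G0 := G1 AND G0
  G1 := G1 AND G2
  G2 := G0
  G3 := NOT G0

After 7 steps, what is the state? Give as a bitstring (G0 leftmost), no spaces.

Step 1: G0=G1&G0=0&1=0 G1=G1&G2=0&0=0 G2=G0=1 G3=NOT G0=NOT 1=0 -> 0010
Step 2: G0=G1&G0=0&0=0 G1=G1&G2=0&1=0 G2=G0=0 G3=NOT G0=NOT 0=1 -> 0001
Step 3: G0=G1&G0=0&0=0 G1=G1&G2=0&0=0 G2=G0=0 G3=NOT G0=NOT 0=1 -> 0001
Step 4: G0=G1&G0=0&0=0 G1=G1&G2=0&0=0 G2=G0=0 G3=NOT G0=NOT 0=1 -> 0001
Step 5: G0=G1&G0=0&0=0 G1=G1&G2=0&0=0 G2=G0=0 G3=NOT G0=NOT 0=1 -> 0001
Step 6: G0=G1&G0=0&0=0 G1=G1&G2=0&0=0 G2=G0=0 G3=NOT G0=NOT 0=1 -> 0001
Step 7: G0=G1&G0=0&0=0 G1=G1&G2=0&0=0 G2=G0=0 G3=NOT G0=NOT 0=1 -> 0001

0001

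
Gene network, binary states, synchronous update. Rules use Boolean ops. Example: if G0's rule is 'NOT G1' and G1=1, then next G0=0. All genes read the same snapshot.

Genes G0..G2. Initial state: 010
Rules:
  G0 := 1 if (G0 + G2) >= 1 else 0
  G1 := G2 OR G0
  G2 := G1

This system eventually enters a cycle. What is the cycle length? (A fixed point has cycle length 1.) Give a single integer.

Answer: 1

Derivation:
Step 0: 010
Step 1: G0=(0+0>=1)=0 G1=G2|G0=0|0=0 G2=G1=1 -> 001
Step 2: G0=(0+1>=1)=1 G1=G2|G0=1|0=1 G2=G1=0 -> 110
Step 3: G0=(1+0>=1)=1 G1=G2|G0=0|1=1 G2=G1=1 -> 111
Step 4: G0=(1+1>=1)=1 G1=G2|G0=1|1=1 G2=G1=1 -> 111
State from step 4 equals state from step 3 -> cycle length 1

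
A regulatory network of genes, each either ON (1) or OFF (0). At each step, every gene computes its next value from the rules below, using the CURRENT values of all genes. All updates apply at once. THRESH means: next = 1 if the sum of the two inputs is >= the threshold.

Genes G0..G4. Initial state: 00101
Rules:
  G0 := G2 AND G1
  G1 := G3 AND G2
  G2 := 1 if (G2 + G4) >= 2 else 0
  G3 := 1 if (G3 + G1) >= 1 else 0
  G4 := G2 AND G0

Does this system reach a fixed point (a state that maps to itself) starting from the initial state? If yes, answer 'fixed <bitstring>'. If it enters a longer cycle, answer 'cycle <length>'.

Step 0: 00101
Step 1: G0=G2&G1=1&0=0 G1=G3&G2=0&1=0 G2=(1+1>=2)=1 G3=(0+0>=1)=0 G4=G2&G0=1&0=0 -> 00100
Step 2: G0=G2&G1=1&0=0 G1=G3&G2=0&1=0 G2=(1+0>=2)=0 G3=(0+0>=1)=0 G4=G2&G0=1&0=0 -> 00000
Step 3: G0=G2&G1=0&0=0 G1=G3&G2=0&0=0 G2=(0+0>=2)=0 G3=(0+0>=1)=0 G4=G2&G0=0&0=0 -> 00000
Fixed point reached at step 2: 00000

Answer: fixed 00000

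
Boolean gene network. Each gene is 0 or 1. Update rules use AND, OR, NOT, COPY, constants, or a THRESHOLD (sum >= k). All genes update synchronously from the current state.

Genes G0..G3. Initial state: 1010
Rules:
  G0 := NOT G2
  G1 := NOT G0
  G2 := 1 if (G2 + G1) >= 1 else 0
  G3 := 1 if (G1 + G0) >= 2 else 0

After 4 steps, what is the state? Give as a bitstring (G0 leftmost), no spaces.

Step 1: G0=NOT G2=NOT 1=0 G1=NOT G0=NOT 1=0 G2=(1+0>=1)=1 G3=(0+1>=2)=0 -> 0010
Step 2: G0=NOT G2=NOT 1=0 G1=NOT G0=NOT 0=1 G2=(1+0>=1)=1 G3=(0+0>=2)=0 -> 0110
Step 3: G0=NOT G2=NOT 1=0 G1=NOT G0=NOT 0=1 G2=(1+1>=1)=1 G3=(1+0>=2)=0 -> 0110
Step 4: G0=NOT G2=NOT 1=0 G1=NOT G0=NOT 0=1 G2=(1+1>=1)=1 G3=(1+0>=2)=0 -> 0110

0110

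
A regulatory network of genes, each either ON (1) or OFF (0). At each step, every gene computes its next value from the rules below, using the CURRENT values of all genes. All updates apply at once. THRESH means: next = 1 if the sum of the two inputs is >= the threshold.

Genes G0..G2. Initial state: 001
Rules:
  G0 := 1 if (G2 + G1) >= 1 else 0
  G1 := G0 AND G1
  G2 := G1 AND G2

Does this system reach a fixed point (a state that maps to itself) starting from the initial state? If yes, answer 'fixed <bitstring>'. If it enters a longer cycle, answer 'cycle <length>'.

Answer: fixed 000

Derivation:
Step 0: 001
Step 1: G0=(1+0>=1)=1 G1=G0&G1=0&0=0 G2=G1&G2=0&1=0 -> 100
Step 2: G0=(0+0>=1)=0 G1=G0&G1=1&0=0 G2=G1&G2=0&0=0 -> 000
Step 3: G0=(0+0>=1)=0 G1=G0&G1=0&0=0 G2=G1&G2=0&0=0 -> 000
Fixed point reached at step 2: 000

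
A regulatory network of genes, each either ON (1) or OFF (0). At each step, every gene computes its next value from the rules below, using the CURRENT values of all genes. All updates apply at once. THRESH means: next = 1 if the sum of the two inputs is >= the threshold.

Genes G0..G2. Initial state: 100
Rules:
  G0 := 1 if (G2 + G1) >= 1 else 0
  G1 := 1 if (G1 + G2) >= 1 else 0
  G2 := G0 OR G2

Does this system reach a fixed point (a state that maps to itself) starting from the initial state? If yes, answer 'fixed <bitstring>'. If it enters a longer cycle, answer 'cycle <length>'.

Step 0: 100
Step 1: G0=(0+0>=1)=0 G1=(0+0>=1)=0 G2=G0|G2=1|0=1 -> 001
Step 2: G0=(1+0>=1)=1 G1=(0+1>=1)=1 G2=G0|G2=0|1=1 -> 111
Step 3: G0=(1+1>=1)=1 G1=(1+1>=1)=1 G2=G0|G2=1|1=1 -> 111
Fixed point reached at step 2: 111

Answer: fixed 111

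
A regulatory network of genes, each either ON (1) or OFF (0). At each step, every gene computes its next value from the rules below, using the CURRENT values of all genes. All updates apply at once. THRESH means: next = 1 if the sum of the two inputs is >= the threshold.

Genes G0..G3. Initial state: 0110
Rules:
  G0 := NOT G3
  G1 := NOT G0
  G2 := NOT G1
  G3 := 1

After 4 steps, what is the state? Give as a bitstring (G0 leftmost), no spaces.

Step 1: G0=NOT G3=NOT 0=1 G1=NOT G0=NOT 0=1 G2=NOT G1=NOT 1=0 G3=1(const) -> 1101
Step 2: G0=NOT G3=NOT 1=0 G1=NOT G0=NOT 1=0 G2=NOT G1=NOT 1=0 G3=1(const) -> 0001
Step 3: G0=NOT G3=NOT 1=0 G1=NOT G0=NOT 0=1 G2=NOT G1=NOT 0=1 G3=1(const) -> 0111
Step 4: G0=NOT G3=NOT 1=0 G1=NOT G0=NOT 0=1 G2=NOT G1=NOT 1=0 G3=1(const) -> 0101

0101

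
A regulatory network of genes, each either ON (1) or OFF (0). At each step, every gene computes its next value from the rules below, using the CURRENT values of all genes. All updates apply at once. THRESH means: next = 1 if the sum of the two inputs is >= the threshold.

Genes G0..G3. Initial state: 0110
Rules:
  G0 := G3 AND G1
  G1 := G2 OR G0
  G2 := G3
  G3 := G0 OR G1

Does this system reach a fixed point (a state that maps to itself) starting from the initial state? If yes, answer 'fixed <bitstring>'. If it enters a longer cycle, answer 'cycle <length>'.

Answer: fixed 1111

Derivation:
Step 0: 0110
Step 1: G0=G3&G1=0&1=0 G1=G2|G0=1|0=1 G2=G3=0 G3=G0|G1=0|1=1 -> 0101
Step 2: G0=G3&G1=1&1=1 G1=G2|G0=0|0=0 G2=G3=1 G3=G0|G1=0|1=1 -> 1011
Step 3: G0=G3&G1=1&0=0 G1=G2|G0=1|1=1 G2=G3=1 G3=G0|G1=1|0=1 -> 0111
Step 4: G0=G3&G1=1&1=1 G1=G2|G0=1|0=1 G2=G3=1 G3=G0|G1=0|1=1 -> 1111
Step 5: G0=G3&G1=1&1=1 G1=G2|G0=1|1=1 G2=G3=1 G3=G0|G1=1|1=1 -> 1111
Fixed point reached at step 4: 1111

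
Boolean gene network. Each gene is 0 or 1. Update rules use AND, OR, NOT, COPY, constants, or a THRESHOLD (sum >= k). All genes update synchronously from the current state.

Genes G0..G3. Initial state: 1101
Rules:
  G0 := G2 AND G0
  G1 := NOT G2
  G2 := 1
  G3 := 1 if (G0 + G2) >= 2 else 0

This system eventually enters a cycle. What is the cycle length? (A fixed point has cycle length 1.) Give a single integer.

Step 0: 1101
Step 1: G0=G2&G0=0&1=0 G1=NOT G2=NOT 0=1 G2=1(const) G3=(1+0>=2)=0 -> 0110
Step 2: G0=G2&G0=1&0=0 G1=NOT G2=NOT 1=0 G2=1(const) G3=(0+1>=2)=0 -> 0010
Step 3: G0=G2&G0=1&0=0 G1=NOT G2=NOT 1=0 G2=1(const) G3=(0+1>=2)=0 -> 0010
State from step 3 equals state from step 2 -> cycle length 1

Answer: 1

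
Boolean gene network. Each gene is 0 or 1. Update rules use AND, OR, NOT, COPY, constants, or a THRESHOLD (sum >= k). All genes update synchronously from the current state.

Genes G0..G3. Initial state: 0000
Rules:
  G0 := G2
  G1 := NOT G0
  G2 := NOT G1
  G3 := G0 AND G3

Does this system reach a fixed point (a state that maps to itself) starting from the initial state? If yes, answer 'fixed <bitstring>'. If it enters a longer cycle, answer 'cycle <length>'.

Step 0: 0000
Step 1: G0=G2=0 G1=NOT G0=NOT 0=1 G2=NOT G1=NOT 0=1 G3=G0&G3=0&0=0 -> 0110
Step 2: G0=G2=1 G1=NOT G0=NOT 0=1 G2=NOT G1=NOT 1=0 G3=G0&G3=0&0=0 -> 1100
Step 3: G0=G2=0 G1=NOT G0=NOT 1=0 G2=NOT G1=NOT 1=0 G3=G0&G3=1&0=0 -> 0000
Cycle of length 3 starting at step 0 -> no fixed point

Answer: cycle 3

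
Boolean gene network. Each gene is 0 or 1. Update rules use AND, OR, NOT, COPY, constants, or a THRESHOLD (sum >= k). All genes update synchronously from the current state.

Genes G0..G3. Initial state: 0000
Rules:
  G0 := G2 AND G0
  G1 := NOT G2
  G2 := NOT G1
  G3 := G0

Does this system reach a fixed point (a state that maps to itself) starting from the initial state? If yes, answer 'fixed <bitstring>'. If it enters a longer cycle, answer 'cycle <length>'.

Answer: cycle 2

Derivation:
Step 0: 0000
Step 1: G0=G2&G0=0&0=0 G1=NOT G2=NOT 0=1 G2=NOT G1=NOT 0=1 G3=G0=0 -> 0110
Step 2: G0=G2&G0=1&0=0 G1=NOT G2=NOT 1=0 G2=NOT G1=NOT 1=0 G3=G0=0 -> 0000
Cycle of length 2 starting at step 0 -> no fixed point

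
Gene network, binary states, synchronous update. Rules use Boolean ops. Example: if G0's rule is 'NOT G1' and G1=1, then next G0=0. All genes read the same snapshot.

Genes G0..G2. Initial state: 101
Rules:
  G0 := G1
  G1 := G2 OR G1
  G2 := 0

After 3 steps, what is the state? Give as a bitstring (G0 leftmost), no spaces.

Step 1: G0=G1=0 G1=G2|G1=1|0=1 G2=0(const) -> 010
Step 2: G0=G1=1 G1=G2|G1=0|1=1 G2=0(const) -> 110
Step 3: G0=G1=1 G1=G2|G1=0|1=1 G2=0(const) -> 110

110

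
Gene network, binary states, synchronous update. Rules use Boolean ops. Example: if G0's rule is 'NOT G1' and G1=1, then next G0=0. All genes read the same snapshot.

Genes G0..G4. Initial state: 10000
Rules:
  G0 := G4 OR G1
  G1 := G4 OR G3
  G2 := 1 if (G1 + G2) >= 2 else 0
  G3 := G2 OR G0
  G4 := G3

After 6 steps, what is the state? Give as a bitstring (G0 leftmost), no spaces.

Step 1: G0=G4|G1=0|0=0 G1=G4|G3=0|0=0 G2=(0+0>=2)=0 G3=G2|G0=0|1=1 G4=G3=0 -> 00010
Step 2: G0=G4|G1=0|0=0 G1=G4|G3=0|1=1 G2=(0+0>=2)=0 G3=G2|G0=0|0=0 G4=G3=1 -> 01001
Step 3: G0=G4|G1=1|1=1 G1=G4|G3=1|0=1 G2=(1+0>=2)=0 G3=G2|G0=0|0=0 G4=G3=0 -> 11000
Step 4: G0=G4|G1=0|1=1 G1=G4|G3=0|0=0 G2=(1+0>=2)=0 G3=G2|G0=0|1=1 G4=G3=0 -> 10010
Step 5: G0=G4|G1=0|0=0 G1=G4|G3=0|1=1 G2=(0+0>=2)=0 G3=G2|G0=0|1=1 G4=G3=1 -> 01011
Step 6: G0=G4|G1=1|1=1 G1=G4|G3=1|1=1 G2=(1+0>=2)=0 G3=G2|G0=0|0=0 G4=G3=1 -> 11001

11001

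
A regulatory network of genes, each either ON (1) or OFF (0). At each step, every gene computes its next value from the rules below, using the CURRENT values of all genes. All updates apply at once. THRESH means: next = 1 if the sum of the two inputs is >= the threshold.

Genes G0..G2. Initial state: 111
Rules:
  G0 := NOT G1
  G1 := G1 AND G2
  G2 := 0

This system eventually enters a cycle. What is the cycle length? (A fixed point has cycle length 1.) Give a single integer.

Answer: 1

Derivation:
Step 0: 111
Step 1: G0=NOT G1=NOT 1=0 G1=G1&G2=1&1=1 G2=0(const) -> 010
Step 2: G0=NOT G1=NOT 1=0 G1=G1&G2=1&0=0 G2=0(const) -> 000
Step 3: G0=NOT G1=NOT 0=1 G1=G1&G2=0&0=0 G2=0(const) -> 100
Step 4: G0=NOT G1=NOT 0=1 G1=G1&G2=0&0=0 G2=0(const) -> 100
State from step 4 equals state from step 3 -> cycle length 1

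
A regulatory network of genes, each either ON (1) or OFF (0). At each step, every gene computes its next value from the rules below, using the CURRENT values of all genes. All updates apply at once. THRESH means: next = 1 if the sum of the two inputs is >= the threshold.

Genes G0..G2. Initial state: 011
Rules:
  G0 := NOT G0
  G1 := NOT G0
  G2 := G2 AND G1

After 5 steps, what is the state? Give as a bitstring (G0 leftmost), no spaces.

Step 1: G0=NOT G0=NOT 0=1 G1=NOT G0=NOT 0=1 G2=G2&G1=1&1=1 -> 111
Step 2: G0=NOT G0=NOT 1=0 G1=NOT G0=NOT 1=0 G2=G2&G1=1&1=1 -> 001
Step 3: G0=NOT G0=NOT 0=1 G1=NOT G0=NOT 0=1 G2=G2&G1=1&0=0 -> 110
Step 4: G0=NOT G0=NOT 1=0 G1=NOT G0=NOT 1=0 G2=G2&G1=0&1=0 -> 000
Step 5: G0=NOT G0=NOT 0=1 G1=NOT G0=NOT 0=1 G2=G2&G1=0&0=0 -> 110

110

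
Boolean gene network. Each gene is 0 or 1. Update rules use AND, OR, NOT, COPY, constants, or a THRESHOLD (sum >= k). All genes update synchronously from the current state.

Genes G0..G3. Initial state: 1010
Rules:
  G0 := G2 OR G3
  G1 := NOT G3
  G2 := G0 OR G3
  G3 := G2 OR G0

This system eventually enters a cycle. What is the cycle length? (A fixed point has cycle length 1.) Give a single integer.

Answer: 1

Derivation:
Step 0: 1010
Step 1: G0=G2|G3=1|0=1 G1=NOT G3=NOT 0=1 G2=G0|G3=1|0=1 G3=G2|G0=1|1=1 -> 1111
Step 2: G0=G2|G3=1|1=1 G1=NOT G3=NOT 1=0 G2=G0|G3=1|1=1 G3=G2|G0=1|1=1 -> 1011
Step 3: G0=G2|G3=1|1=1 G1=NOT G3=NOT 1=0 G2=G0|G3=1|1=1 G3=G2|G0=1|1=1 -> 1011
State from step 3 equals state from step 2 -> cycle length 1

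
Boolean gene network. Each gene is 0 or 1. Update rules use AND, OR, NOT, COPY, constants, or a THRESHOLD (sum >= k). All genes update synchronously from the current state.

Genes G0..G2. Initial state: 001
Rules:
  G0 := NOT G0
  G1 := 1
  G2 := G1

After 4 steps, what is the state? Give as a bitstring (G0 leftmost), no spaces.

Step 1: G0=NOT G0=NOT 0=1 G1=1(const) G2=G1=0 -> 110
Step 2: G0=NOT G0=NOT 1=0 G1=1(const) G2=G1=1 -> 011
Step 3: G0=NOT G0=NOT 0=1 G1=1(const) G2=G1=1 -> 111
Step 4: G0=NOT G0=NOT 1=0 G1=1(const) G2=G1=1 -> 011

011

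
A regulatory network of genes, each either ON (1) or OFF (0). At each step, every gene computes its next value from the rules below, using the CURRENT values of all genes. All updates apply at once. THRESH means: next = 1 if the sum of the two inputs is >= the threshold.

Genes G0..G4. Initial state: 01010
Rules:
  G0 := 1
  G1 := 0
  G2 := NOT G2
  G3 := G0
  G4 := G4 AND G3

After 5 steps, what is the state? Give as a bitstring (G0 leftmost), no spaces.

Step 1: G0=1(const) G1=0(const) G2=NOT G2=NOT 0=1 G3=G0=0 G4=G4&G3=0&1=0 -> 10100
Step 2: G0=1(const) G1=0(const) G2=NOT G2=NOT 1=0 G3=G0=1 G4=G4&G3=0&0=0 -> 10010
Step 3: G0=1(const) G1=0(const) G2=NOT G2=NOT 0=1 G3=G0=1 G4=G4&G3=0&1=0 -> 10110
Step 4: G0=1(const) G1=0(const) G2=NOT G2=NOT 1=0 G3=G0=1 G4=G4&G3=0&1=0 -> 10010
Step 5: G0=1(const) G1=0(const) G2=NOT G2=NOT 0=1 G3=G0=1 G4=G4&G3=0&1=0 -> 10110

10110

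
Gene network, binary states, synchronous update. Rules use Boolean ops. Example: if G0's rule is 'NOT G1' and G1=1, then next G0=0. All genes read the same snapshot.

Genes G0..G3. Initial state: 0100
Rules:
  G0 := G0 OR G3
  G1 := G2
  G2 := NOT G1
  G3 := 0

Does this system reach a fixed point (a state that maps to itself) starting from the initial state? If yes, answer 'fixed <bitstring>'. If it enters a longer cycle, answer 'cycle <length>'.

Step 0: 0100
Step 1: G0=G0|G3=0|0=0 G1=G2=0 G2=NOT G1=NOT 1=0 G3=0(const) -> 0000
Step 2: G0=G0|G3=0|0=0 G1=G2=0 G2=NOT G1=NOT 0=1 G3=0(const) -> 0010
Step 3: G0=G0|G3=0|0=0 G1=G2=1 G2=NOT G1=NOT 0=1 G3=0(const) -> 0110
Step 4: G0=G0|G3=0|0=0 G1=G2=1 G2=NOT G1=NOT 1=0 G3=0(const) -> 0100
Cycle of length 4 starting at step 0 -> no fixed point

Answer: cycle 4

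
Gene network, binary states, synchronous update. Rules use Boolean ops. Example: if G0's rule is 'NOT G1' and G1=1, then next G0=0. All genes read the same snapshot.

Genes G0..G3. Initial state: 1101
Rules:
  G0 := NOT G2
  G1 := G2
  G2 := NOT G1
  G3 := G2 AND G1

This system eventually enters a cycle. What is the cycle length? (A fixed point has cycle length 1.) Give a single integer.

Step 0: 1101
Step 1: G0=NOT G2=NOT 0=1 G1=G2=0 G2=NOT G1=NOT 1=0 G3=G2&G1=0&1=0 -> 1000
Step 2: G0=NOT G2=NOT 0=1 G1=G2=0 G2=NOT G1=NOT 0=1 G3=G2&G1=0&0=0 -> 1010
Step 3: G0=NOT G2=NOT 1=0 G1=G2=1 G2=NOT G1=NOT 0=1 G3=G2&G1=1&0=0 -> 0110
Step 4: G0=NOT G2=NOT 1=0 G1=G2=1 G2=NOT G1=NOT 1=0 G3=G2&G1=1&1=1 -> 0101
Step 5: G0=NOT G2=NOT 0=1 G1=G2=0 G2=NOT G1=NOT 1=0 G3=G2&G1=0&1=0 -> 1000
State from step 5 equals state from step 1 -> cycle length 4

Answer: 4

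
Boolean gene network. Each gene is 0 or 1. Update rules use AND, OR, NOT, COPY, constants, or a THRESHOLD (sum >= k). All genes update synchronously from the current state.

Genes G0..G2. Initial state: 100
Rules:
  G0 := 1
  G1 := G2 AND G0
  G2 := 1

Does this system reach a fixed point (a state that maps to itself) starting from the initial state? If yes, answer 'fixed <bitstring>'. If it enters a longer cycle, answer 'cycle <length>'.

Step 0: 100
Step 1: G0=1(const) G1=G2&G0=0&1=0 G2=1(const) -> 101
Step 2: G0=1(const) G1=G2&G0=1&1=1 G2=1(const) -> 111
Step 3: G0=1(const) G1=G2&G0=1&1=1 G2=1(const) -> 111
Fixed point reached at step 2: 111

Answer: fixed 111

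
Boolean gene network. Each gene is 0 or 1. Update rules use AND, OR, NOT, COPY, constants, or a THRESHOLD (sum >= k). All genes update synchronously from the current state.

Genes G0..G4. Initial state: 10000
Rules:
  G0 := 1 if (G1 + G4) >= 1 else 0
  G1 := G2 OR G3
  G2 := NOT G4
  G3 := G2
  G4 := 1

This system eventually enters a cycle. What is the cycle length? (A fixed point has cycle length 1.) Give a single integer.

Step 0: 10000
Step 1: G0=(0+0>=1)=0 G1=G2|G3=0|0=0 G2=NOT G4=NOT 0=1 G3=G2=0 G4=1(const) -> 00101
Step 2: G0=(0+1>=1)=1 G1=G2|G3=1|0=1 G2=NOT G4=NOT 1=0 G3=G2=1 G4=1(const) -> 11011
Step 3: G0=(1+1>=1)=1 G1=G2|G3=0|1=1 G2=NOT G4=NOT 1=0 G3=G2=0 G4=1(const) -> 11001
Step 4: G0=(1+1>=1)=1 G1=G2|G3=0|0=0 G2=NOT G4=NOT 1=0 G3=G2=0 G4=1(const) -> 10001
Step 5: G0=(0+1>=1)=1 G1=G2|G3=0|0=0 G2=NOT G4=NOT 1=0 G3=G2=0 G4=1(const) -> 10001
State from step 5 equals state from step 4 -> cycle length 1

Answer: 1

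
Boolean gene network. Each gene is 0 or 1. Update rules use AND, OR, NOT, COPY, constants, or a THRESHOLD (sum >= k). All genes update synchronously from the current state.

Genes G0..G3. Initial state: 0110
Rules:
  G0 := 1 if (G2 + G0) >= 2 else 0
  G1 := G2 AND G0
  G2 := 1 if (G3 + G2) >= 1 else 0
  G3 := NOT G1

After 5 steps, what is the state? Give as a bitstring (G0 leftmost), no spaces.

Step 1: G0=(1+0>=2)=0 G1=G2&G0=1&0=0 G2=(0+1>=1)=1 G3=NOT G1=NOT 1=0 -> 0010
Step 2: G0=(1+0>=2)=0 G1=G2&G0=1&0=0 G2=(0+1>=1)=1 G3=NOT G1=NOT 0=1 -> 0011
Step 3: G0=(1+0>=2)=0 G1=G2&G0=1&0=0 G2=(1+1>=1)=1 G3=NOT G1=NOT 0=1 -> 0011
Step 4: G0=(1+0>=2)=0 G1=G2&G0=1&0=0 G2=(1+1>=1)=1 G3=NOT G1=NOT 0=1 -> 0011
Step 5: G0=(1+0>=2)=0 G1=G2&G0=1&0=0 G2=(1+1>=1)=1 G3=NOT G1=NOT 0=1 -> 0011

0011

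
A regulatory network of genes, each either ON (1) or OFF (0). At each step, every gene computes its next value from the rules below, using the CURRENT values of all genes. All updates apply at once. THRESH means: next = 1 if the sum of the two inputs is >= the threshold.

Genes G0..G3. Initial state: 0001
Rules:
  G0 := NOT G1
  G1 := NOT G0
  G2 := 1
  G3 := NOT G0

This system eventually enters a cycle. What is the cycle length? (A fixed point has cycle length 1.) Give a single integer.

Step 0: 0001
Step 1: G0=NOT G1=NOT 0=1 G1=NOT G0=NOT 0=1 G2=1(const) G3=NOT G0=NOT 0=1 -> 1111
Step 2: G0=NOT G1=NOT 1=0 G1=NOT G0=NOT 1=0 G2=1(const) G3=NOT G0=NOT 1=0 -> 0010
Step 3: G0=NOT G1=NOT 0=1 G1=NOT G0=NOT 0=1 G2=1(const) G3=NOT G0=NOT 0=1 -> 1111
State from step 3 equals state from step 1 -> cycle length 2

Answer: 2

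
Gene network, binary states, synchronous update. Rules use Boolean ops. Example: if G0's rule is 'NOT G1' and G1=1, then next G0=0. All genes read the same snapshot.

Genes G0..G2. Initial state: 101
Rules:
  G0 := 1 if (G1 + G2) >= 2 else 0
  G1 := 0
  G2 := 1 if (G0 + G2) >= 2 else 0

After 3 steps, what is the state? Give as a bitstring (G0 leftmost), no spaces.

Step 1: G0=(0+1>=2)=0 G1=0(const) G2=(1+1>=2)=1 -> 001
Step 2: G0=(0+1>=2)=0 G1=0(const) G2=(0+1>=2)=0 -> 000
Step 3: G0=(0+0>=2)=0 G1=0(const) G2=(0+0>=2)=0 -> 000

000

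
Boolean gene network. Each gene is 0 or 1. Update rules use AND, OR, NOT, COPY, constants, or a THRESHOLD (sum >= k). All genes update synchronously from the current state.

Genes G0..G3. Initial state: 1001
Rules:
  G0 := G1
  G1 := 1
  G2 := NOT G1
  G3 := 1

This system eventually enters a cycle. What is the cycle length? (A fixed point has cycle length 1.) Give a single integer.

Step 0: 1001
Step 1: G0=G1=0 G1=1(const) G2=NOT G1=NOT 0=1 G3=1(const) -> 0111
Step 2: G0=G1=1 G1=1(const) G2=NOT G1=NOT 1=0 G3=1(const) -> 1101
Step 3: G0=G1=1 G1=1(const) G2=NOT G1=NOT 1=0 G3=1(const) -> 1101
State from step 3 equals state from step 2 -> cycle length 1

Answer: 1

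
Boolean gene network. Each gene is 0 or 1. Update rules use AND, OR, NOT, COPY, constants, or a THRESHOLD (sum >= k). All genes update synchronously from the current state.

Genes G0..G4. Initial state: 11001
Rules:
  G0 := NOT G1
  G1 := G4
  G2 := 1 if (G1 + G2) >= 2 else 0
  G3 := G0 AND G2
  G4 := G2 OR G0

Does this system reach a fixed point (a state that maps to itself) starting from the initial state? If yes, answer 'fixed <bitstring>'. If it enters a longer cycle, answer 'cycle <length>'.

Answer: cycle 6

Derivation:
Step 0: 11001
Step 1: G0=NOT G1=NOT 1=0 G1=G4=1 G2=(1+0>=2)=0 G3=G0&G2=1&0=0 G4=G2|G0=0|1=1 -> 01001
Step 2: G0=NOT G1=NOT 1=0 G1=G4=1 G2=(1+0>=2)=0 G3=G0&G2=0&0=0 G4=G2|G0=0|0=0 -> 01000
Step 3: G0=NOT G1=NOT 1=0 G1=G4=0 G2=(1+0>=2)=0 G3=G0&G2=0&0=0 G4=G2|G0=0|0=0 -> 00000
Step 4: G0=NOT G1=NOT 0=1 G1=G4=0 G2=(0+0>=2)=0 G3=G0&G2=0&0=0 G4=G2|G0=0|0=0 -> 10000
Step 5: G0=NOT G1=NOT 0=1 G1=G4=0 G2=(0+0>=2)=0 G3=G0&G2=1&0=0 G4=G2|G0=0|1=1 -> 10001
Step 6: G0=NOT G1=NOT 0=1 G1=G4=1 G2=(0+0>=2)=0 G3=G0&G2=1&0=0 G4=G2|G0=0|1=1 -> 11001
Cycle of length 6 starting at step 0 -> no fixed point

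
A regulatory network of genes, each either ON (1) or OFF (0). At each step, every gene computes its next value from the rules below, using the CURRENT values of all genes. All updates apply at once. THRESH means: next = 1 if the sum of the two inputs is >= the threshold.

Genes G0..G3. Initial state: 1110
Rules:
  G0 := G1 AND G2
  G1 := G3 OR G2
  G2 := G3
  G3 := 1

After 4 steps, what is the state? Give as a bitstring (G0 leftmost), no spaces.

Step 1: G0=G1&G2=1&1=1 G1=G3|G2=0|1=1 G2=G3=0 G3=1(const) -> 1101
Step 2: G0=G1&G2=1&0=0 G1=G3|G2=1|0=1 G2=G3=1 G3=1(const) -> 0111
Step 3: G0=G1&G2=1&1=1 G1=G3|G2=1|1=1 G2=G3=1 G3=1(const) -> 1111
Step 4: G0=G1&G2=1&1=1 G1=G3|G2=1|1=1 G2=G3=1 G3=1(const) -> 1111

1111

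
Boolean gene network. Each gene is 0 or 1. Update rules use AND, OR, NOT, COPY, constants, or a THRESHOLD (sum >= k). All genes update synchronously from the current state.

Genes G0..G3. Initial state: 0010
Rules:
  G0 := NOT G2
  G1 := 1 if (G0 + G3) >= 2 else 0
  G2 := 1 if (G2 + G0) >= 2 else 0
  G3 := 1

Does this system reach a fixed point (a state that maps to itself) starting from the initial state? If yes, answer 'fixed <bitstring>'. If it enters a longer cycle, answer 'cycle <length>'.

Step 0: 0010
Step 1: G0=NOT G2=NOT 1=0 G1=(0+0>=2)=0 G2=(1+0>=2)=0 G3=1(const) -> 0001
Step 2: G0=NOT G2=NOT 0=1 G1=(0+1>=2)=0 G2=(0+0>=2)=0 G3=1(const) -> 1001
Step 3: G0=NOT G2=NOT 0=1 G1=(1+1>=2)=1 G2=(0+1>=2)=0 G3=1(const) -> 1101
Step 4: G0=NOT G2=NOT 0=1 G1=(1+1>=2)=1 G2=(0+1>=2)=0 G3=1(const) -> 1101
Fixed point reached at step 3: 1101

Answer: fixed 1101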